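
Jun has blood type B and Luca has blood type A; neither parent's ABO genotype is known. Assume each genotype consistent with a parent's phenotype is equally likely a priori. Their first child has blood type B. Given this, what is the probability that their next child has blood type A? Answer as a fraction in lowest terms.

1/12

Possible genotypes: Jun ∈ {BB, BO}; Luca ∈ {AA, AO}.
Weight each parental genotype pair by prior × P(type-B child):
  BB × AO: posterior weight 2/3; P(next child type A) = 0.
  BO × AO: posterior weight 1/3; P(next child type A) = 1/4.
Weighted sum = 1/12.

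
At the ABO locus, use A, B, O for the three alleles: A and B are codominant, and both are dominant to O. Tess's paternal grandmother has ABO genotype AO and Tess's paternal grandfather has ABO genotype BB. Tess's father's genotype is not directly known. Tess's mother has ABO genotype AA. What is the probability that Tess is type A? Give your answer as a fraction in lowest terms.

1/2

Tess's father's ABO genotype from AO × BB: 1/2 AB, 1/2 BO.
Crossing each possibility with the mother AA and summing P(type A): 1/2·1/2 + 1/2·1/2 = 1/2.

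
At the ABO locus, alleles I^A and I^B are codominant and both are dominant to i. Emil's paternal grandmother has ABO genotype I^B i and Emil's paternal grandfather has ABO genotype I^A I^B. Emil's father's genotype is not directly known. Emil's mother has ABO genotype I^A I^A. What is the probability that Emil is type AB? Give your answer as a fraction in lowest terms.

Emil's father's ABO genotype from I^B i × I^A I^B: 1/4 I^A I^B, 1/4 I^A i, 1/4 I^B I^B, 1/4 I^B i.
Crossing each possibility with the mother I^A I^A and summing P(type AB): 1/4·1/2 + 1/4·0 + 1/4·1 + 1/4·1/2 = 1/2.

1/2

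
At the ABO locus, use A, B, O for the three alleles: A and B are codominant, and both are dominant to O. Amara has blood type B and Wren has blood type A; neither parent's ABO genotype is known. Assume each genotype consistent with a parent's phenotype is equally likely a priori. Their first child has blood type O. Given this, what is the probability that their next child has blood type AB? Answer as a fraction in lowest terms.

Possible genotypes: Amara ∈ {BB, BO}; Wren ∈ {AA, AO}.
Weight each parental genotype pair by prior × P(type-O child):
  BO × AO: posterior weight 1; P(next child type AB) = 1/4.
Weighted sum = 1/4.

1/4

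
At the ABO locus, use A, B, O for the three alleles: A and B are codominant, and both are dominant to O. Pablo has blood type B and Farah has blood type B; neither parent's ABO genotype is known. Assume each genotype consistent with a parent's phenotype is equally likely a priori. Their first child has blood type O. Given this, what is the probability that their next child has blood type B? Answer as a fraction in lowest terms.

3/4

Possible genotypes: Pablo ∈ {BB, BO}; Farah ∈ {BB, BO}.
Weight each parental genotype pair by prior × P(type-O child):
  BO × BO: posterior weight 1; P(next child type B) = 3/4.
Weighted sum = 3/4.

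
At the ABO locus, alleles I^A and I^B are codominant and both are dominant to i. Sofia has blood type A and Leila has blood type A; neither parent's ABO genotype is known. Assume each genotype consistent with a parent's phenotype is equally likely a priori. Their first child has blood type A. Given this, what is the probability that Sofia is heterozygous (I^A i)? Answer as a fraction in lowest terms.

7/15

Possible genotypes: Sofia ∈ {I^A I^A, I^A i}; Leila ∈ {I^A I^A, I^A i}.
Weight each parental genotype pair by prior × P(type-A child):
  I^A I^A × I^A I^A: posterior weight 4/15.
  I^A I^A × I^A i: posterior weight 4/15.
  I^A i × I^A I^A: posterior weight 4/15.
  I^A i × I^A i: posterior weight 1/5.
Sum the posterior weight over pairs where Sofia is I^A i: 7/15.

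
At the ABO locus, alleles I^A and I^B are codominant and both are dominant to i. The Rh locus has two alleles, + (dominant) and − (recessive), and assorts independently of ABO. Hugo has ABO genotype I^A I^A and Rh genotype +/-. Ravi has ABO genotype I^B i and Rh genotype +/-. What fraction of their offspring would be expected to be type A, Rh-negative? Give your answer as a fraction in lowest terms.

ABO cross I^A I^A × I^B i → offspring phenotypes: 1/2 A, 1/2 AB.
Rh cross +/- × +/- → 3/4 Rh+, 1/4 Rh-.
Independent loci: P(type A, Rh-negative) = 1/2 × 1/4 = 1/8.

1/8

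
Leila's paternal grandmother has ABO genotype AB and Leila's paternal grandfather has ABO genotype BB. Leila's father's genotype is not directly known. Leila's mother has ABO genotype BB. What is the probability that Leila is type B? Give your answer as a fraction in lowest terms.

Leila's father's ABO genotype from AB × BB: 1/2 AB, 1/2 BB.
Crossing each possibility with the mother BB and summing P(type B): 1/2·1/2 + 1/2·1 = 3/4.

3/4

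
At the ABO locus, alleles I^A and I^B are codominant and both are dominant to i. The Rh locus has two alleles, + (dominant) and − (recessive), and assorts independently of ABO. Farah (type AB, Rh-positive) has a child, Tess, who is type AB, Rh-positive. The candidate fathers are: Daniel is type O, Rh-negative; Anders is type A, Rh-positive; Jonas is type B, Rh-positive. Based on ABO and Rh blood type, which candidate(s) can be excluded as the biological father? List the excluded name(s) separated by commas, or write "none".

A candidate is excluded only if no genotype consistent with his phenotype could produce a type AB, Rh-positive child with a type AB, Rh-positive mother.
Daniel (type O, Rh-): no genotype consistent with that phenotype can produce a type-AB Rh+ child with a type-AB mother.

Daniel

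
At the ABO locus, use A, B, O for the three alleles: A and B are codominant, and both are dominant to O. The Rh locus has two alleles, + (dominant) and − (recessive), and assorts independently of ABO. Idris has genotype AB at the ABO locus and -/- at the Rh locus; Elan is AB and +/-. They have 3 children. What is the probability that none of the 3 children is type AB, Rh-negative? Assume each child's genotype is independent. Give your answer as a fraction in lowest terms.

27/64

ABO cross AB × AB → 1/4 A, 1/4 B, 1/2 AB.
Rh cross -/- × +/- → 1/2 Rh+, 1/2 Rh-; so P(type AB, Rh-negative) = 1/2 × 1/2 = 1/4 per child.
P(not type AB, Rh-negative) = 3/4 for one child; (3/4)^3 = 27/64.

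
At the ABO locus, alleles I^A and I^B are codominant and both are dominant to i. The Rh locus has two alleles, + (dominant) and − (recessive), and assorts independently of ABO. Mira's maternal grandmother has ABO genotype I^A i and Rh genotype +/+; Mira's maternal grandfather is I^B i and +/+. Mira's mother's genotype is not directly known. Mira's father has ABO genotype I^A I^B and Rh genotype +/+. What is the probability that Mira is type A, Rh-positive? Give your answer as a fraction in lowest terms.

Mira's mother's ABO genotype from I^A i × I^B i: 1/4 I^A I^B, 1/4 I^A i, 1/4 I^B i, 1/4 i i.
Crossing each possibility with the father I^A I^B and summing P(type A): 1/4·1/4 + 1/4·1/2 + 1/4·1/4 + 1/4·1/2 = 3/8.
Similarly for Rh via the mother's Rh distribution: P(Rh+) = 1.
Independent loci: 3/8 × 1 = 3/8.

3/8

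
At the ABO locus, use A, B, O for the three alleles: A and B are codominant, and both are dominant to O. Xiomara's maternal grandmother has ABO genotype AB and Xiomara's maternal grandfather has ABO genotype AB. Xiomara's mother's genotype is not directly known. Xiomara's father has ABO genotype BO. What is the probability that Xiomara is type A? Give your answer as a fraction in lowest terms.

Xiomara's mother's ABO genotype from AB × AB: 1/4 AA, 1/2 AB, 1/4 BB.
Crossing each possibility with the father BO and summing P(type A): 1/4·1/2 + 1/2·1/4 + 1/4·0 = 1/4.

1/4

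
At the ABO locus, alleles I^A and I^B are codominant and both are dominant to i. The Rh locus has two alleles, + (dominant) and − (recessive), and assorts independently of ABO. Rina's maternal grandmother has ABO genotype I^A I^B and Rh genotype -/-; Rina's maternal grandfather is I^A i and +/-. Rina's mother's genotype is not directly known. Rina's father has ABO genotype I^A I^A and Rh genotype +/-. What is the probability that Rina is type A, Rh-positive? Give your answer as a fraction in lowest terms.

15/32

Rina's mother's ABO genotype from I^A I^B × I^A i: 1/4 I^A I^A, 1/4 I^A I^B, 1/4 I^A i, 1/4 I^B i.
Crossing each possibility with the father I^A I^A and summing P(type A): 1/4·1 + 1/4·1/2 + 1/4·1 + 1/4·1/2 = 3/4.
Similarly for Rh via the mother's Rh distribution: P(Rh+) = 5/8.
Independent loci: 3/4 × 5/8 = 15/32.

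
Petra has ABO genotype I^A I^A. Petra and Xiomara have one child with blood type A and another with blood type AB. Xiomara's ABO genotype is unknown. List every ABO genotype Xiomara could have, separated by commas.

For each candidate genotype of Xiomara, check whether crossing it with I^A I^A can produce every observed child phenotype.
  I^A I^A → possible child types {A} ✗
  I^A I^B → possible child types {A, AB} ✓
  I^A i → possible child types {A} ✗
  I^B I^B → possible child types {AB} ✗
  I^B i → possible child types {A, AB} ✓
  i i → possible child types {A} ✗

I^A I^B, I^B i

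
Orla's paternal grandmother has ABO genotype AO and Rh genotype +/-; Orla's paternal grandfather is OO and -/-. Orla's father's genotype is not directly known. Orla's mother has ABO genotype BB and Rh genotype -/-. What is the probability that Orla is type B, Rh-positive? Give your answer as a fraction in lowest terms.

3/16

Orla's father's ABO genotype from AO × OO: 1/2 AO, 1/2 OO.
Crossing each possibility with the mother BB and summing P(type B): 1/2·1/2 + 1/2·1 = 3/4.
Similarly for Rh via the father's Rh distribution: P(Rh+) = 1/4.
Independent loci: 3/4 × 1/4 = 3/16.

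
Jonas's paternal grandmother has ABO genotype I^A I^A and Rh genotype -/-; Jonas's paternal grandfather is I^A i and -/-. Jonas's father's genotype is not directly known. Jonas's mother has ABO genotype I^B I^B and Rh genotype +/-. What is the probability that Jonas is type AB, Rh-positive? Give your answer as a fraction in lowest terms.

Jonas's father's ABO genotype from I^A I^A × I^A i: 1/2 I^A I^A, 1/2 I^A i.
Crossing each possibility with the mother I^B I^B and summing P(type AB): 1/2·1 + 1/2·1/2 = 3/4.
Similarly for Rh via the father's Rh distribution: P(Rh+) = 1/2.
Independent loci: 3/4 × 1/2 = 3/8.

3/8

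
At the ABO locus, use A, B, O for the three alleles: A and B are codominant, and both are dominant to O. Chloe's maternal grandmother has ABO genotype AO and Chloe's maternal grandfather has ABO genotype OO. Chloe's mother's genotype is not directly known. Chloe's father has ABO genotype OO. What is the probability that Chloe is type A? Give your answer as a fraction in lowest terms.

Chloe's mother's ABO genotype from AO × OO: 1/2 AO, 1/2 OO.
Crossing each possibility with the father OO and summing P(type A): 1/2·1/2 + 1/2·0 = 1/4.

1/4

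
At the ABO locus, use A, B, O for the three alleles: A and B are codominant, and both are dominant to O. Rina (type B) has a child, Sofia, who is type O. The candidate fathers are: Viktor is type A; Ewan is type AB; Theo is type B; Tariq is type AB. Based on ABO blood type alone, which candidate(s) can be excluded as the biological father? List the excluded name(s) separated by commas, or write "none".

A candidate is excluded only if no genotype consistent with his phenotype could produce a type O child with a type B mother.
Ewan (type AB): no genotype consistent with that phenotype can produce a type-O child with a type-B mother.
Tariq (type AB): no genotype consistent with that phenotype can produce a type-O child with a type-B mother.

Ewan, Tariq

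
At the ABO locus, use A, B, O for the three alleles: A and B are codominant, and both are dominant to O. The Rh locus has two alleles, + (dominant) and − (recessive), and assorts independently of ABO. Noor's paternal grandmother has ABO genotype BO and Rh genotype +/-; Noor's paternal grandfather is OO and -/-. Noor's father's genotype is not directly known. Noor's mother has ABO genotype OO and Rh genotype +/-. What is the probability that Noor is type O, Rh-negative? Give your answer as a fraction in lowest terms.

9/32

Noor's father's ABO genotype from BO × OO: 1/2 BO, 1/2 OO.
Crossing each possibility with the mother OO and summing P(type O): 1/2·1/2 + 1/2·1 = 3/4.
Similarly for Rh via the father's Rh distribution: P(Rh-) = 3/8.
Independent loci: 3/4 × 3/8 = 9/32.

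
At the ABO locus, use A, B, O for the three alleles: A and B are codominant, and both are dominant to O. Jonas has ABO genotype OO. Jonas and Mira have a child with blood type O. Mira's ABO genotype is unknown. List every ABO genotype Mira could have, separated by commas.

For each candidate genotype of Mira, check whether crossing it with OO can produce every observed child phenotype.
  AA → possible child types {A} ✗
  AB → possible child types {A, B} ✗
  AO → possible child types {O, A} ✓
  BB → possible child types {B} ✗
  BO → possible child types {O, B} ✓
  OO → possible child types {O} ✓

AO, BO, OO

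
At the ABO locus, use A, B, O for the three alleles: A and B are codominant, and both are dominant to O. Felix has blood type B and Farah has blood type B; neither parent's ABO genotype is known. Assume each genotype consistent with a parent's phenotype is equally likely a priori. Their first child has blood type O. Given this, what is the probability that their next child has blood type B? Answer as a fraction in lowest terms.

3/4

Possible genotypes: Felix ∈ {BB, BO}; Farah ∈ {BB, BO}.
Weight each parental genotype pair by prior × P(type-O child):
  BO × BO: posterior weight 1; P(next child type B) = 3/4.
Weighted sum = 3/4.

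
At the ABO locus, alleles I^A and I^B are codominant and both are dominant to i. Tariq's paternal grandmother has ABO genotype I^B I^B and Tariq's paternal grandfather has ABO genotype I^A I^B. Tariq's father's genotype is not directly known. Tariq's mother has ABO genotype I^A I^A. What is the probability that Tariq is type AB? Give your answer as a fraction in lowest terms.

Tariq's father's ABO genotype from I^B I^B × I^A I^B: 1/2 I^A I^B, 1/2 I^B I^B.
Crossing each possibility with the mother I^A I^A and summing P(type AB): 1/2·1/2 + 1/2·1 = 3/4.

3/4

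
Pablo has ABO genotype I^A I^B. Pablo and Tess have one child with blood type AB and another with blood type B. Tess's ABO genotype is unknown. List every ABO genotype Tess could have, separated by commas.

For each candidate genotype of Tess, check whether crossing it with I^A I^B can produce every observed child phenotype.
  I^A I^A → possible child types {A, AB} ✗
  I^A I^B → possible child types {A, B, AB} ✓
  I^A i → possible child types {A, B, AB} ✓
  I^B I^B → possible child types {B, AB} ✓
  I^B i → possible child types {A, B, AB} ✓
  i i → possible child types {A, B} ✗

I^A I^B, I^A i, I^B I^B, I^B i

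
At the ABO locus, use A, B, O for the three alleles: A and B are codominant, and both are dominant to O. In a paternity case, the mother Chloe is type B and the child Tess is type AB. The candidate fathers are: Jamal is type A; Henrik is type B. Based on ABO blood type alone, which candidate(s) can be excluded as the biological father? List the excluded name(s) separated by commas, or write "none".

A candidate is excluded only if no genotype consistent with his phenotype could produce a type AB child with a type B mother.
Henrik (type B): no genotype consistent with that phenotype can produce a type-AB child with a type-B mother.

Henrik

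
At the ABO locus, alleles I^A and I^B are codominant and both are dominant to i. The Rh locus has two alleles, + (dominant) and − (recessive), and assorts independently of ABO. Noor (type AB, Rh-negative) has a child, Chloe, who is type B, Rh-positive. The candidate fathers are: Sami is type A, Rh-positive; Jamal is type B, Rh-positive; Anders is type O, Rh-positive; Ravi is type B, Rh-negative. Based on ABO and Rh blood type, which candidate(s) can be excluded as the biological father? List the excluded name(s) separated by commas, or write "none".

Ravi

A candidate is excluded only if no genotype consistent with his phenotype could produce a type B, Rh-positive child with a type AB, Rh-negative mother.
Ravi (type B, Rh-): no genotype consistent with that phenotype can produce a type-B Rh+ child with a type-AB mother.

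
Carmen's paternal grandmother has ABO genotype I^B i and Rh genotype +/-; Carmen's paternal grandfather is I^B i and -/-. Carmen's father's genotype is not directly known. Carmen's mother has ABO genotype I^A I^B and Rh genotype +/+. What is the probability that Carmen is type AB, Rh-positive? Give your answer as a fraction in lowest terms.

1/4

Carmen's father's ABO genotype from I^B i × I^B i: 1/4 I^B I^B, 1/2 I^B i, 1/4 i i.
Crossing each possibility with the mother I^A I^B and summing P(type AB): 1/4·1/2 + 1/2·1/4 + 1/4·0 = 1/4.
Similarly for Rh via the father's Rh distribution: P(Rh+) = 1.
Independent loci: 1/4 × 1 = 1/4.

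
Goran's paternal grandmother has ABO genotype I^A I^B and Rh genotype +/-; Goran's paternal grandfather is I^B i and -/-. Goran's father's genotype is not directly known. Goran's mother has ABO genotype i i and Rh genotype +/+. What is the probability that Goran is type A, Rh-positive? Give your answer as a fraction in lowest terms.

Goran's father's ABO genotype from I^A I^B × I^B i: 1/4 I^A I^B, 1/4 I^A i, 1/4 I^B I^B, 1/4 I^B i.
Crossing each possibility with the mother i i and summing P(type A): 1/4·1/2 + 1/4·1/2 + 1/4·0 + 1/4·0 = 1/4.
Similarly for Rh via the father's Rh distribution: P(Rh+) = 1.
Independent loci: 1/4 × 1 = 1/4.

1/4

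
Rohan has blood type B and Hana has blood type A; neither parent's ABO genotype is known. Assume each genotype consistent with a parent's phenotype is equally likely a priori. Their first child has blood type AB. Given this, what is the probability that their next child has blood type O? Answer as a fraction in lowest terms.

1/36

Possible genotypes: Rohan ∈ {I^B I^B, I^B i}; Hana ∈ {I^A I^A, I^A i}.
Weight each parental genotype pair by prior × P(type-AB child):
  I^B I^B × I^A I^A: posterior weight 4/9; P(next child type O) = 0.
  I^B I^B × I^A i: posterior weight 2/9; P(next child type O) = 0.
  I^B i × I^A I^A: posterior weight 2/9; P(next child type O) = 0.
  I^B i × I^A i: posterior weight 1/9; P(next child type O) = 1/4.
Weighted sum = 1/36.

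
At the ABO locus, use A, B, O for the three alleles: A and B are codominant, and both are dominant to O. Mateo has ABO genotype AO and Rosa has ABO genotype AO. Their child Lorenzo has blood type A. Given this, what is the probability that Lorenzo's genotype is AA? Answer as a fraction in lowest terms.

1/3

Cross AO × AO → 1/4 AA, 1/2 AO, 1/4 OO.
Type-A genotypes among offspring: AA (1/4), AO (1/2); total 3/4.
P(AA | type A) = (1/4) / (3/4) = 1/3.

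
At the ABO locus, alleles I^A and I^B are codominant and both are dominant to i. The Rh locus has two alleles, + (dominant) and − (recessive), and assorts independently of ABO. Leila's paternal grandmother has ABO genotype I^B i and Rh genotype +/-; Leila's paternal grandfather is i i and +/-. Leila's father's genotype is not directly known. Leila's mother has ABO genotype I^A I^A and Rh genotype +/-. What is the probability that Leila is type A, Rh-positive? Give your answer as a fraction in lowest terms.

Leila's father's ABO genotype from I^B i × i i: 1/2 I^B i, 1/2 i i.
Crossing each possibility with the mother I^A I^A and summing P(type A): 1/2·1/2 + 1/2·1 = 3/4.
Similarly for Rh via the father's Rh distribution: P(Rh+) = 3/4.
Independent loci: 3/4 × 3/4 = 9/16.

9/16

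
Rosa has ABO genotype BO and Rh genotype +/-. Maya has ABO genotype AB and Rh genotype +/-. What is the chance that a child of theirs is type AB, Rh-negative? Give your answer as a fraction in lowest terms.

1/16

ABO cross BO × AB → offspring phenotypes: 1/4 A, 1/2 B, 1/4 AB.
Rh cross +/- × +/- → 3/4 Rh+, 1/4 Rh-.
Independent loci: P(type AB, Rh-negative) = 1/4 × 1/4 = 1/16.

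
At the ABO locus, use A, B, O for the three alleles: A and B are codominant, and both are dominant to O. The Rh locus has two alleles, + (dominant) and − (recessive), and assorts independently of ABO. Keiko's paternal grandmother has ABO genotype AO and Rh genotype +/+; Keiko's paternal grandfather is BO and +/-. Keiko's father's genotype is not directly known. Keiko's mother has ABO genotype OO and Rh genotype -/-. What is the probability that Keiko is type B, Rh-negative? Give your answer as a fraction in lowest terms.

Keiko's father's ABO genotype from AO × BO: 1/4 AB, 1/4 AO, 1/4 BO, 1/4 OO.
Crossing each possibility with the mother OO and summing P(type B): 1/4·1/2 + 1/4·0 + 1/4·1/2 + 1/4·0 = 1/4.
Similarly for Rh via the father's Rh distribution: P(Rh-) = 1/4.
Independent loci: 1/4 × 1/4 = 1/16.

1/16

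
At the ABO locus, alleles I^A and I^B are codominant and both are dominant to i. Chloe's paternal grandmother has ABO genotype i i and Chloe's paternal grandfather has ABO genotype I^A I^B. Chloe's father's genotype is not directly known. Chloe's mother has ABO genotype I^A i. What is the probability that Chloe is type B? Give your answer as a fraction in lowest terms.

Chloe's father's ABO genotype from i i × I^A I^B: 1/2 I^A i, 1/2 I^B i.
Crossing each possibility with the mother I^A i and summing P(type B): 1/2·0 + 1/2·1/4 = 1/8.

1/8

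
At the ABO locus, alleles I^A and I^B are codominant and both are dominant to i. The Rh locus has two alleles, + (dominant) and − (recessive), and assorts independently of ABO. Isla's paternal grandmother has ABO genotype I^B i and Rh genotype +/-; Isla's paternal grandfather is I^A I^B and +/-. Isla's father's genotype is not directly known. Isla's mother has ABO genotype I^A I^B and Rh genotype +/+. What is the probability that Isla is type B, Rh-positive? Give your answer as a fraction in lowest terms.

3/8

Isla's father's ABO genotype from I^B i × I^A I^B: 1/4 I^A I^B, 1/4 I^A i, 1/4 I^B I^B, 1/4 I^B i.
Crossing each possibility with the mother I^A I^B and summing P(type B): 1/4·1/4 + 1/4·1/4 + 1/4·1/2 + 1/4·1/2 = 3/8.
Similarly for Rh via the father's Rh distribution: P(Rh+) = 1.
Independent loci: 3/8 × 1 = 3/8.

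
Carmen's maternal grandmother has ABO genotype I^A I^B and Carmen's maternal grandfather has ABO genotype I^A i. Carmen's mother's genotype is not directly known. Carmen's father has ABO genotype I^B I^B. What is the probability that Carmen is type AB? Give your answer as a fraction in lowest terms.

Carmen's mother's ABO genotype from I^A I^B × I^A i: 1/4 I^A I^A, 1/4 I^A I^B, 1/4 I^A i, 1/4 I^B i.
Crossing each possibility with the father I^B I^B and summing P(type AB): 1/4·1 + 1/4·1/2 + 1/4·1/2 + 1/4·0 = 1/2.

1/2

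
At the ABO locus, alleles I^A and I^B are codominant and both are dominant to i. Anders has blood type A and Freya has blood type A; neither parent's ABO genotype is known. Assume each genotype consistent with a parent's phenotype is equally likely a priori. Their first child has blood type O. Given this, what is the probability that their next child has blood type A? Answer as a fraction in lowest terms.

3/4

Possible genotypes: Anders ∈ {I^A I^A, I^A i}; Freya ∈ {I^A I^A, I^A i}.
Weight each parental genotype pair by prior × P(type-O child):
  I^A i × I^A i: posterior weight 1; P(next child type A) = 3/4.
Weighted sum = 3/4.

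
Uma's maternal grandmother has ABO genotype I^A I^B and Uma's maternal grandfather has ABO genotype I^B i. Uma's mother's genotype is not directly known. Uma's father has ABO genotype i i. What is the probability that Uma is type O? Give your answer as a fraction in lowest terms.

Uma's mother's ABO genotype from I^A I^B × I^B i: 1/4 I^A I^B, 1/4 I^A i, 1/4 I^B I^B, 1/4 I^B i.
Crossing each possibility with the father i i and summing P(type O): 1/4·0 + 1/4·1/2 + 1/4·0 + 1/4·1/2 = 1/4.

1/4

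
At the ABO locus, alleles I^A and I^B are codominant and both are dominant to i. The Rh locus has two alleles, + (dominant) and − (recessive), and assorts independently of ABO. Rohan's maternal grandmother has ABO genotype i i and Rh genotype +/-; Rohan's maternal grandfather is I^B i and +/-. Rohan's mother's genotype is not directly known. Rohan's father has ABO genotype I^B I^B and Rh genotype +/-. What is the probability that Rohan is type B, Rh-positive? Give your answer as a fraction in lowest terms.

3/4

Rohan's mother's ABO genotype from i i × I^B i: 1/2 I^B i, 1/2 i i.
Crossing each possibility with the father I^B I^B and summing P(type B): 1/2·1 + 1/2·1 = 1.
Similarly for Rh via the mother's Rh distribution: P(Rh+) = 3/4.
Independent loci: 1 × 3/4 = 3/4.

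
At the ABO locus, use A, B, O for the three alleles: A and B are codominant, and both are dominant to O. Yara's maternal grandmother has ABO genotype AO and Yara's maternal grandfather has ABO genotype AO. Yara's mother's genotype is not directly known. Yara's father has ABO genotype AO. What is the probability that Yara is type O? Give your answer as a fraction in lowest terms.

Yara's mother's ABO genotype from AO × AO: 1/4 AA, 1/2 AO, 1/4 OO.
Crossing each possibility with the father AO and summing P(type O): 1/4·0 + 1/2·1/4 + 1/4·1/2 = 1/4.

1/4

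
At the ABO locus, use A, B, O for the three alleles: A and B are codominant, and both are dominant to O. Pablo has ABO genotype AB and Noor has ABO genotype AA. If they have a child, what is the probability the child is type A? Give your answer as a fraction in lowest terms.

1/2

ABO cross AB × AA → offspring phenotypes: 1/2 A, 1/2 AB.
So P(type A) = 1/2.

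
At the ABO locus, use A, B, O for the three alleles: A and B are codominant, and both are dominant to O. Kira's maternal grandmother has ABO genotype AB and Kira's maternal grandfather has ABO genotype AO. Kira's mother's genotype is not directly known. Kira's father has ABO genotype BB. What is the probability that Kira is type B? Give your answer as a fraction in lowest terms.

1/2

Kira's mother's ABO genotype from AB × AO: 1/4 AA, 1/4 AB, 1/4 AO, 1/4 BO.
Crossing each possibility with the father BB and summing P(type B): 1/4·0 + 1/4·1/2 + 1/4·1/2 + 1/4·1 = 1/2.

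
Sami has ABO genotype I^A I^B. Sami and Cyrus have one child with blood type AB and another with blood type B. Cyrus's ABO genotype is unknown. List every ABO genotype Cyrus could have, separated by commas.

I^A I^B, I^A i, I^B I^B, I^B i

For each candidate genotype of Cyrus, check whether crossing it with I^A I^B can produce every observed child phenotype.
  I^A I^A → possible child types {A, AB} ✗
  I^A I^B → possible child types {A, B, AB} ✓
  I^A i → possible child types {A, B, AB} ✓
  I^B I^B → possible child types {B, AB} ✓
  I^B i → possible child types {A, B, AB} ✓
  i i → possible child types {A, B} ✗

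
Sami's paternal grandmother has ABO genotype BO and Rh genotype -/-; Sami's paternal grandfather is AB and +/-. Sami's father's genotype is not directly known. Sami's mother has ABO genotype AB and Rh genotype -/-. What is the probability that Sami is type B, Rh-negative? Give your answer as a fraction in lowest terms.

9/32

Sami's father's ABO genotype from BO × AB: 1/4 AB, 1/4 AO, 1/4 BB, 1/4 BO.
Crossing each possibility with the mother AB and summing P(type B): 1/4·1/4 + 1/4·1/4 + 1/4·1/2 + 1/4·1/2 = 3/8.
Similarly for Rh via the father's Rh distribution: P(Rh-) = 3/4.
Independent loci: 3/8 × 3/4 = 9/32.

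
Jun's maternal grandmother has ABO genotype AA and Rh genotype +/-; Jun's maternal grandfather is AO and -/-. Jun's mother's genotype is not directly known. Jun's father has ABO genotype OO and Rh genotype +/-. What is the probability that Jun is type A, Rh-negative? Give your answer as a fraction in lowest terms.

9/32

Jun's mother's ABO genotype from AA × AO: 1/2 AA, 1/2 AO.
Crossing each possibility with the father OO and summing P(type A): 1/2·1 + 1/2·1/2 = 3/4.
Similarly for Rh via the mother's Rh distribution: P(Rh-) = 3/8.
Independent loci: 3/4 × 3/8 = 9/32.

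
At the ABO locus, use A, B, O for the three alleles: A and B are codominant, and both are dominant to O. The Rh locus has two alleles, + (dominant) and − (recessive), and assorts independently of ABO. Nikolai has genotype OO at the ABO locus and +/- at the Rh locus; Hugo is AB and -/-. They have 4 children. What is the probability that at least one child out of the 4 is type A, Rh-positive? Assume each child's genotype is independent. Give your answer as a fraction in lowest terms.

ABO cross OO × AB → 1/2 A, 1/2 B.
Rh cross +/- × -/- → 1/2 Rh+, 1/2 Rh-; so P(type A, Rh-positive) = 1/2 × 1/2 = 1/4 per child.
P(none) = (3/4)^4 = 81/256; P(at least one) = 1 − 81/256 = 175/256.

175/256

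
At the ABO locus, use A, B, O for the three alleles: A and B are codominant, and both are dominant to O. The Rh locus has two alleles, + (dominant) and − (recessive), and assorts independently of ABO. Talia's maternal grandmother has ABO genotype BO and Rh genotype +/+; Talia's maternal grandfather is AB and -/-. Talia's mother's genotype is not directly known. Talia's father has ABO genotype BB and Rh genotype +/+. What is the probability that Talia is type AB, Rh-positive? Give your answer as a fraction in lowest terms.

Talia's mother's ABO genotype from BO × AB: 1/4 AB, 1/4 AO, 1/4 BB, 1/4 BO.
Crossing each possibility with the father BB and summing P(type AB): 1/4·1/2 + 1/4·1/2 + 1/4·0 + 1/4·0 = 1/4.
Similarly for Rh via the mother's Rh distribution: P(Rh+) = 1.
Independent loci: 1/4 × 1 = 1/4.

1/4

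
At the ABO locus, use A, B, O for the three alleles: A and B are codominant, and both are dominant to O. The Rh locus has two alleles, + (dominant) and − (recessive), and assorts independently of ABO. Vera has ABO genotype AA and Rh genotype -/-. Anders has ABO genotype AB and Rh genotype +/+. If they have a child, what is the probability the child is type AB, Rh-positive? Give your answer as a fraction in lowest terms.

1/2

ABO cross AA × AB → offspring phenotypes: 1/2 A, 1/2 AB.
Rh cross -/- × +/+ → 1 Rh+.
Independent loci: P(type AB, Rh-positive) = 1/2 × 1 = 1/2.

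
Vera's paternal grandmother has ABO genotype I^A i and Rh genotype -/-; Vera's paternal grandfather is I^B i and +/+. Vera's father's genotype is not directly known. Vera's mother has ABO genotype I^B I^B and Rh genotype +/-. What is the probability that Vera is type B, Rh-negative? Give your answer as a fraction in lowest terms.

3/16

Vera's father's ABO genotype from I^A i × I^B i: 1/4 I^A I^B, 1/4 I^A i, 1/4 I^B i, 1/4 i i.
Crossing each possibility with the mother I^B I^B and summing P(type B): 1/4·1/2 + 1/4·1/2 + 1/4·1 + 1/4·1 = 3/4.
Similarly for Rh via the father's Rh distribution: P(Rh-) = 1/4.
Independent loci: 3/4 × 1/4 = 3/16.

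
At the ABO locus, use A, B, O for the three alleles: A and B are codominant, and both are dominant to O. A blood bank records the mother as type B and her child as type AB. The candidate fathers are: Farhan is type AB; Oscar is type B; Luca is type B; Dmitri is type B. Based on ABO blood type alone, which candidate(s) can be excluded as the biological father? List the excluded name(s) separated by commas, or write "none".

Oscar, Luca, Dmitri

A candidate is excluded only if no genotype consistent with his phenotype could produce a type AB child with a type B mother.
Oscar (type B): no genotype consistent with that phenotype can produce a type-AB child with a type-B mother.
Luca (type B): no genotype consistent with that phenotype can produce a type-AB child with a type-B mother.
Dmitri (type B): no genotype consistent with that phenotype can produce a type-AB child with a type-B mother.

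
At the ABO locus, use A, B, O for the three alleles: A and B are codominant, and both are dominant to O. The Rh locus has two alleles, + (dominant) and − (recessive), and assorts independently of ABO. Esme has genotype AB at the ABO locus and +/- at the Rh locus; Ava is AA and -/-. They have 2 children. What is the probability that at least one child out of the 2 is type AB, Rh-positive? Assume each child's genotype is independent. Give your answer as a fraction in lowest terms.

ABO cross AB × AA → 1/2 A, 1/2 AB.
Rh cross +/- × -/- → 1/2 Rh+, 1/2 Rh-; so P(type AB, Rh-positive) = 1/2 × 1/2 = 1/4 per child.
P(none) = (3/4)^2 = 9/16; P(at least one) = 1 − 9/16 = 7/16.

7/16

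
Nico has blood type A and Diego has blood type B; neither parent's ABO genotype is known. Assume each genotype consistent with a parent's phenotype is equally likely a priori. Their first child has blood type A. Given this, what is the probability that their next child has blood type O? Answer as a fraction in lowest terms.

Possible genotypes: Nico ∈ {AA, AO}; Diego ∈ {BB, BO}.
Weight each parental genotype pair by prior × P(type-A child):
  AA × BO: posterior weight 2/3; P(next child type O) = 0.
  AO × BO: posterior weight 1/3; P(next child type O) = 1/4.
Weighted sum = 1/12.

1/12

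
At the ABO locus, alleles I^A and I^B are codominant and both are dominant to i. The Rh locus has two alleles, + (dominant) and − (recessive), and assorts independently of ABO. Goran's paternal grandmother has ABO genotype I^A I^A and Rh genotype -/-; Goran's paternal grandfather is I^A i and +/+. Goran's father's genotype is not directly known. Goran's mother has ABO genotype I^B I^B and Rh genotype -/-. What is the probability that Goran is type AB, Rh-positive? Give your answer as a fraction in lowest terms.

Goran's father's ABO genotype from I^A I^A × I^A i: 1/2 I^A I^A, 1/2 I^A i.
Crossing each possibility with the mother I^B I^B and summing P(type AB): 1/2·1 + 1/2·1/2 = 3/4.
Similarly for Rh via the father's Rh distribution: P(Rh+) = 1/2.
Independent loci: 3/4 × 1/2 = 3/8.

3/8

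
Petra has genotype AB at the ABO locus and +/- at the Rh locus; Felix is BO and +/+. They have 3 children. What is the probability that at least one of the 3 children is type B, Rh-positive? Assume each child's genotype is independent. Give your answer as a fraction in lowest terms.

7/8

ABO cross AB × BO → 1/4 A, 1/2 B, 1/4 AB.
Rh cross +/- × +/+ → 1 Rh+; so P(type B, Rh-positive) = 1/2 × 1 = 1/2 per child.
P(none) = (1/2)^3 = 1/8; P(at least one) = 1 − 1/8 = 7/8.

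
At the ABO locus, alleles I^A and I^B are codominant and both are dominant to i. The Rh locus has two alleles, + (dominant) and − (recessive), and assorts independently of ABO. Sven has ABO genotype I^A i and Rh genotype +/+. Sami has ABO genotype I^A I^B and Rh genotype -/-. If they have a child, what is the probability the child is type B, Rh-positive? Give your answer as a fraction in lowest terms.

ABO cross I^A i × I^A I^B → offspring phenotypes: 1/2 A, 1/4 B, 1/4 AB.
Rh cross +/+ × -/- → 1 Rh+.
Independent loci: P(type B, Rh-positive) = 1/4 × 1 = 1/4.

1/4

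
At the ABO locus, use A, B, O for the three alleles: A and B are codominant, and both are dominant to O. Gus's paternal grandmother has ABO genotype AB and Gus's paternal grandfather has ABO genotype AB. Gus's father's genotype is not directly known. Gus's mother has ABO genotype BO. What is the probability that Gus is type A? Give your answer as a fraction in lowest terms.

Gus's father's ABO genotype from AB × AB: 1/4 AA, 1/2 AB, 1/4 BB.
Crossing each possibility with the mother BO and summing P(type A): 1/4·1/2 + 1/2·1/4 + 1/4·0 = 1/4.

1/4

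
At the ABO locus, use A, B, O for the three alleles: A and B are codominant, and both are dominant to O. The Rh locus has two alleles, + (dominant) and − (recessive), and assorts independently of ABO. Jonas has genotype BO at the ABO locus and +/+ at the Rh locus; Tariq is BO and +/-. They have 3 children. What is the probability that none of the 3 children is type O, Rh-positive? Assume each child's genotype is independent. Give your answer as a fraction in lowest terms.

ABO cross BO × BO → 1/4 O, 3/4 B.
Rh cross +/+ × +/- → 1 Rh+; so P(type O, Rh-positive) = 1/4 × 1 = 1/4 per child.
P(not type O, Rh-positive) = 3/4 for one child; (3/4)^3 = 27/64.

27/64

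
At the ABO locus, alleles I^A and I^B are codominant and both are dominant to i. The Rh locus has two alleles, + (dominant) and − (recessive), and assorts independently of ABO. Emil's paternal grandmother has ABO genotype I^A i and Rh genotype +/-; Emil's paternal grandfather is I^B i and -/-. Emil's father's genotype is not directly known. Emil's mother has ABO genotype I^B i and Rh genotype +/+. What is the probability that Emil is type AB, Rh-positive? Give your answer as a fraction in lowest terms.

1/8

Emil's father's ABO genotype from I^A i × I^B i: 1/4 I^A I^B, 1/4 I^A i, 1/4 I^B i, 1/4 i i.
Crossing each possibility with the mother I^B i and summing P(type AB): 1/4·1/4 + 1/4·1/4 + 1/4·0 + 1/4·0 = 1/8.
Similarly for Rh via the father's Rh distribution: P(Rh+) = 1.
Independent loci: 1/8 × 1 = 1/8.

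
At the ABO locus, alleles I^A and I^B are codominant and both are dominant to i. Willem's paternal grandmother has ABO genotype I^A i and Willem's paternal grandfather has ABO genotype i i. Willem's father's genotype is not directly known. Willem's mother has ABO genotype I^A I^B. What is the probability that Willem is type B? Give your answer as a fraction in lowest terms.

3/8

Willem's father's ABO genotype from I^A i × i i: 1/2 I^A i, 1/2 i i.
Crossing each possibility with the mother I^A I^B and summing P(type B): 1/2·1/4 + 1/2·1/2 = 3/8.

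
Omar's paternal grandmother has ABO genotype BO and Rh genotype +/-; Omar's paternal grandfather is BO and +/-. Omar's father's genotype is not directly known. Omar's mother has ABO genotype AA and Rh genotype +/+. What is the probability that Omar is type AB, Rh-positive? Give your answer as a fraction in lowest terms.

1/2

Omar's father's ABO genotype from BO × BO: 1/4 BB, 1/2 BO, 1/4 OO.
Crossing each possibility with the mother AA and summing P(type AB): 1/4·1 + 1/2·1/2 + 1/4·0 = 1/2.
Similarly for Rh via the father's Rh distribution: P(Rh+) = 1.
Independent loci: 1/2 × 1 = 1/2.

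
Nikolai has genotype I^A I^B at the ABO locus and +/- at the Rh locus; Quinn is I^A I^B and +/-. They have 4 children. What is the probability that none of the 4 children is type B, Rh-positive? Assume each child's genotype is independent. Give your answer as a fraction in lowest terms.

ABO cross I^A I^B × I^A I^B → 1/4 A, 1/4 B, 1/2 AB.
Rh cross +/- × +/- → 3/4 Rh+, 1/4 Rh-; so P(type B, Rh-positive) = 1/4 × 3/4 = 3/16 per child.
P(not type B, Rh-positive) = 13/16 for one child; (13/16)^4 = 28561/65536.

28561/65536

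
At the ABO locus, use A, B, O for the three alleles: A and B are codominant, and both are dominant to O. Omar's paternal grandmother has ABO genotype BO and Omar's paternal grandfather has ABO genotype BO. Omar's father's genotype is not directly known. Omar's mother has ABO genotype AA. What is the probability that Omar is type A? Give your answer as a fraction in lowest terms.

Omar's father's ABO genotype from BO × BO: 1/4 BB, 1/2 BO, 1/4 OO.
Crossing each possibility with the mother AA and summing P(type A): 1/4·0 + 1/2·1/2 + 1/4·1 = 1/2.

1/2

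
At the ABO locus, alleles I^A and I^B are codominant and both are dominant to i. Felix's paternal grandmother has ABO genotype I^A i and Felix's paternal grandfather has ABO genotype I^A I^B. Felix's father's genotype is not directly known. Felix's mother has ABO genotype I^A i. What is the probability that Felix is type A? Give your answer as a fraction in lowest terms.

5/8

Felix's father's ABO genotype from I^A i × I^A I^B: 1/4 I^A I^A, 1/4 I^A I^B, 1/4 I^A i, 1/4 I^B i.
Crossing each possibility with the mother I^A i and summing P(type A): 1/4·1 + 1/4·1/2 + 1/4·3/4 + 1/4·1/4 = 5/8.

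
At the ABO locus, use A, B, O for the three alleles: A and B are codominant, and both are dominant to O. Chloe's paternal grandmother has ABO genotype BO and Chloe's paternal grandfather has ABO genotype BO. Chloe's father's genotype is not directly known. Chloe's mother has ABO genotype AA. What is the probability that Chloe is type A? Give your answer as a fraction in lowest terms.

Chloe's father's ABO genotype from BO × BO: 1/4 BB, 1/2 BO, 1/4 OO.
Crossing each possibility with the mother AA and summing P(type A): 1/4·0 + 1/2·1/2 + 1/4·1 = 1/2.

1/2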